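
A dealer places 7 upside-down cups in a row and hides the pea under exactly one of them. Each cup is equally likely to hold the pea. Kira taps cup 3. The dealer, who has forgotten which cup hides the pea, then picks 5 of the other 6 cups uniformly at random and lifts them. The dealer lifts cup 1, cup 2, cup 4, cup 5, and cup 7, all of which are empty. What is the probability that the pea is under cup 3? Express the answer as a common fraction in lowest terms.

Consider each possible location of the pea in turn.
If it is under any of cups 1, 2, 4, 5, and 7 (prior 1/7 each): that cup was opened and seen not to hold the prize — ruled out; weight (1/7)·0 = 0 each.
If it is under either of cups 3 and 6 (prior 1/7 each): the dealer picks exactly this set with probability 1/6 regardless, and none is the prize; weight (1/7)·(1/6) = 1/42 each.
The weights sum to 1/21.
So P(the pea under cup 3 | the dealer opened cup 1, cup 2, cup 4, cup 5, and cup 7) = (1/42) / (1/21) = 1/2.

1/2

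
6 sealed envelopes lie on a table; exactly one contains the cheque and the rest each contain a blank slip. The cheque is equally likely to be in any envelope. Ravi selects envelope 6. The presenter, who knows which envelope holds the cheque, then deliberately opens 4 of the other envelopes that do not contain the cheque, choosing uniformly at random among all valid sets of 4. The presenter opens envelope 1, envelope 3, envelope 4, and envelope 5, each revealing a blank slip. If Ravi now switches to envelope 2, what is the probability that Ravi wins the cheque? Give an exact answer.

Apply Bayes' rule, conditioning on where the cheque actually is.
If it is in any of envelopes 1, 3, 4, and 5 (prior 1/6 each): that envelope was opened and seen not to hold the prize — ruled out; weight (1/6)·0 = 0 each.
If it is in envelope 2 (prior 1/6): the presenter has no choice, probability 1; weight (1/6)·1 = 1/6.
If it is in envelope 6 (prior 1/6): the presenter has 5 equally likely choices, so probability 1/5; weight (1/6)·(1/5) = 1/30.
The weights sum to 1/5.
So P(the cheque in envelope 2 | the presenter opened envelope 1, envelope 3, envelope 4, and envelope 5) = (1/6) / (1/5) = 5/6.

5/6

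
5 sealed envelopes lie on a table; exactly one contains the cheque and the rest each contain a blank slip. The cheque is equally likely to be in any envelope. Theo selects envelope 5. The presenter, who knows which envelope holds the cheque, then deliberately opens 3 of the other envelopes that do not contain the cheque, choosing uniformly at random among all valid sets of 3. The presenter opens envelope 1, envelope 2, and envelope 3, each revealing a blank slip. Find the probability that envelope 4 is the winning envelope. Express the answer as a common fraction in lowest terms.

Consider each possible location of the cheque in turn.
If it is in any of envelopes 1, 2, and 3 (prior 1/5 each): that envelope was opened and seen not to hold the prize — ruled out; weight (1/5)·0 = 0 each.
If it is in envelope 4 (prior 1/5): the presenter has no choice, probability 1; weight (1/5)·1 = 1/5.
If it is in envelope 5 (prior 1/5): the presenter has 4 equally likely choices, so probability 1/4; weight (1/5)·(1/4) = 1/20.
The weights sum to 1/4.
So P(the cheque in envelope 4 | the presenter opened envelope 1, envelope 2, and envelope 3) = (1/5) / (1/4) = 4/5.

4/5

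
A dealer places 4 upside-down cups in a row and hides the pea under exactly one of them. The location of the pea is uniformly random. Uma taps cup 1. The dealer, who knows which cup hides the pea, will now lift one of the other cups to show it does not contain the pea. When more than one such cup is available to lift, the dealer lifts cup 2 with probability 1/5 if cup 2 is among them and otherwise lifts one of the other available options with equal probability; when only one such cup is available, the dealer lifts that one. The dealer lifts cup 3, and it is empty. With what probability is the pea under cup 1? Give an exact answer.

4/17

Apply Bayes' rule, conditioning on where the pea actually is.
If it is under cup 1 (prior 1/4): cup 2 is available but not opened; cup 3 gets probability (1 − 1/5)/2 = 2/5; weight (1/4)·(2/5) = 1/10.
If it is under cup 2 (prior 1/4): cup 2 holds the prize so is unavailable; the dealer chooses uniformly among the 2 others, probability 1/2; weight (1/4)·(1/2) = 1/8.
If it is under cup 3 (prior 1/4): the dealer opened cup 3, so this case is ruled out; weight (1/4)·0 = 0.
If it is under cup 4 (prior 1/4): cup 2 is available but not opened, probability 4/5; weight (1/4)·(4/5) = 1/5.
The weights sum to 17/40.
So P(the pea under cup 1 | the dealer opened cup 3) = (1/10) / (17/40) = 4/17.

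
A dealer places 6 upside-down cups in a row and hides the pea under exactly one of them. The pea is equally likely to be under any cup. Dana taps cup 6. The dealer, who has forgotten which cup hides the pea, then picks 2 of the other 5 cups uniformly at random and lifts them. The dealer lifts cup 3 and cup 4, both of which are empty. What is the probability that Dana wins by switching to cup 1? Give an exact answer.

Condition on the true location of the pea.
If it is under any of cups 1, 2, 5, and 6 (prior 1/6 each): the dealer picks exactly this set with probability 1/10 regardless, and none is the prize; weight (1/6)·(1/10) = 1/60 each.
If it is under either of cups 3 and 4 (prior 1/6 each): that cup was opened and seen not to hold the prize — ruled out; weight (1/6)·0 = 0 each.
The weights sum to 1/15.
So P(the pea under cup 1 | the dealer opened cup 3 and cup 4) = (1/60) / (1/15) = 1/4.

1/4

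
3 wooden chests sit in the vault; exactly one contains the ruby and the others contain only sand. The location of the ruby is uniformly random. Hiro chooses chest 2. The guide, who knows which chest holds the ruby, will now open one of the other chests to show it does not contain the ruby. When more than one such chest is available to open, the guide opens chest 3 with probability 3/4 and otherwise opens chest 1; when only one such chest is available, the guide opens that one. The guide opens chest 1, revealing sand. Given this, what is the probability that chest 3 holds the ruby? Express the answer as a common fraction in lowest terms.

Consider each possible location of the ruby in turn.
If it is in chest 1 (prior 1/3): the guide opened chest 1, so this case is ruled out; weight (1/3)·0 = 0.
If it is in chest 2 (prior 1/3): chest 3 is available but not opened, probability 1/4; weight (1/3)·(1/4) = 1/12.
If it is in chest 3 (prior 1/3): only chest 1 is available, probability 1; weight (1/3)·1 = 1/3.
The weights sum to 5/12.
So P(the ruby in chest 3 | the guide opened chest 1) = (1/3) / (5/12) = 4/5.

4/5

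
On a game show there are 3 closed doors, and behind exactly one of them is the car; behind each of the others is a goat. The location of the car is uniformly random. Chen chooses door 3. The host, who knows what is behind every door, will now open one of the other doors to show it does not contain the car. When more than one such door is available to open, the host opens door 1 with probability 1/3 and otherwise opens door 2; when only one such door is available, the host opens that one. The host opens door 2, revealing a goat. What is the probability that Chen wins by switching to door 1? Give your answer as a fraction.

Condition on the true location of the car.
If it is behind door 1 (prior 1/3): only door 2 is available, probability 1; weight (1/3)·1 = 1/3.
If it is behind door 2 (prior 1/3): the host opened door 2, so this case is ruled out; weight (1/3)·0 = 0.
If it is behind door 3 (prior 1/3): door 1 is available but not opened, probability 2/3; weight (1/3)·(2/3) = 2/9.
The weights sum to 5/9.
So P(the car behind door 1 | the host opened door 2) = (1/3) / (5/9) = 3/5.

3/5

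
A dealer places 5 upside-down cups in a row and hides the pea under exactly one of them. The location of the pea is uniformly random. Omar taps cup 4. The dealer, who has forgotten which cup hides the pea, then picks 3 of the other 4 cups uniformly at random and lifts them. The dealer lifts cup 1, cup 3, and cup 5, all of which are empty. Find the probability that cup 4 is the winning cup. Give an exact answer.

1/2

Because the dealer chose which cups to lift without knowing where the pea is, the choice is independent of the prize location. Learning that none of the 3 opened cups holds the pea simply rules out those 3 locations and leaves the remaining 2 cups still equally likely by symmetry.
So P(the pea under cup 4) = 1/2.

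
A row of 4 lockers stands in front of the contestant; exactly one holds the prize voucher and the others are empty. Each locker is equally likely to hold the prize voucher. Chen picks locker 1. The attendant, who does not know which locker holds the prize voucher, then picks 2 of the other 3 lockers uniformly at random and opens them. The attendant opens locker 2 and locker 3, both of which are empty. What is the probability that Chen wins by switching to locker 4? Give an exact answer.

Consider each possible location of the prize voucher in turn.
If it is in either of lockers 1 and 4 (prior 1/4 each): the attendant picks exactly this set with probability 1/3 regardless, and none is the prize; weight (1/4)·(1/3) = 1/12 each.
If it is in either of lockers 2 and 3 (prior 1/4 each): that locker was opened and seen not to hold the prize — ruled out; weight (1/4)·0 = 0 each.
The weights sum to 1/6.
So P(the prize voucher in locker 4 | the attendant opened locker 2 and locker 3) = (1/12) / (1/6) = 1/2.

1/2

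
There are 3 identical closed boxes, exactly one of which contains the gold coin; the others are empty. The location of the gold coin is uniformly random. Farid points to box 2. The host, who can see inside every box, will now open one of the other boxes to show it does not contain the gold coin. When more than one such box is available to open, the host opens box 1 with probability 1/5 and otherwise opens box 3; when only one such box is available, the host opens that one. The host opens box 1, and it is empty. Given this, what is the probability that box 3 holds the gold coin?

5/6

Consider each possible location of the gold coin in turn.
If it is in box 1 (prior 1/3): the host opened box 1, so this case is ruled out; weight (1/3)·0 = 0.
If it is in box 2 (prior 1/3): box 1 is available, opened with probability 1/5; weight (1/3)·(1/5) = 1/15.
If it is in box 3 (prior 1/3): only box 1 is available, probability 1; weight (1/3)·1 = 1/3.
The weights sum to 2/5.
So P(the gold coin in box 3 | the host opened box 1) = (1/3) / (2/5) = 5/6.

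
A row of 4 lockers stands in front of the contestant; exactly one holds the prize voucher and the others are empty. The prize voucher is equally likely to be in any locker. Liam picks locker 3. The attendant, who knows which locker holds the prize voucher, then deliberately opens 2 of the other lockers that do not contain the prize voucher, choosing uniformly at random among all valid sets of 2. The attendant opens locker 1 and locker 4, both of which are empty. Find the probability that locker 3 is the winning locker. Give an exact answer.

1/4

Apply Bayes' rule, conditioning on where the prize voucher actually is.
If it is in either of lockers 1 and 4 (prior 1/4 each): that locker was opened and seen not to hold the prize — ruled out; weight (1/4)·0 = 0 each.
If it is in locker 2 (prior 1/4): the attendant has no choice, probability 1; weight (1/4)·1 = 1/4.
If it is in locker 3 (prior 1/4): the attendant has 3 equally likely choices, so probability 1/3; weight (1/4)·(1/3) = 1/12.
The weights sum to 1/3.
So P(the prize voucher in locker 3 | the attendant opened locker 1 and locker 4) = (1/12) / (1/3) = 1/4.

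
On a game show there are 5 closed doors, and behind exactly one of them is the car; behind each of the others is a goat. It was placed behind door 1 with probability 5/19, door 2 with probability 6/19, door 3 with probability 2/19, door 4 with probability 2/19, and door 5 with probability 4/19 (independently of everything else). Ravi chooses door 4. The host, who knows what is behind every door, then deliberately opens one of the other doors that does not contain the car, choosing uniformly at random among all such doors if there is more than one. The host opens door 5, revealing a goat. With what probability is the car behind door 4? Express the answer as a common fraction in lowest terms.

3/29

Consider each possible location of the car in turn.
If it is behind door 1 (prior 5/19): the host has 3 equally likely choices, so probability 1/3; weight (5/19)·(1/3) = 5/57.
If it is behind door 2 (prior 6/19): the host has 3 equally likely choices, so probability 1/3; weight (6/19)·(1/3) = 2/19.
If it is behind door 3 (prior 2/19): the host has 3 equally likely choices, so probability 1/3; weight (2/19)·(1/3) = 2/57.
If it is behind door 4 (prior 2/19): the host has 4 equally likely choices, so probability 1/4; weight (2/19)·(1/4) = 1/38.
If it is behind door 5 (prior 4/19): the host opened door 5, so this case is ruled out; weight (4/19)·0 = 0.
The weights sum to 29/114.
So P(the car behind door 4 | the host opened door 5) = (1/38) / (29/114) = 3/29.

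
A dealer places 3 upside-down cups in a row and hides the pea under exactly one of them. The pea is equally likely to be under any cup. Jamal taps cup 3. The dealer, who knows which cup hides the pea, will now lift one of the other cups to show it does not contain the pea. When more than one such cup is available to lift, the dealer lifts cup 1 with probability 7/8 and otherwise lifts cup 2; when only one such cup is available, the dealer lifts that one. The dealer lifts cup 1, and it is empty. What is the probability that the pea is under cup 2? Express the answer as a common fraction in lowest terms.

Apply Bayes' rule, conditioning on where the pea actually is.
If it is under cup 1 (prior 1/3): the dealer opened cup 1, so this case is ruled out; weight (1/3)·0 = 0.
If it is under cup 2 (prior 1/3): only cup 1 is available, probability 1; weight (1/3)·1 = 1/3.
If it is under cup 3 (prior 1/3): cup 1 is available, opened with probability 7/8; weight (1/3)·(7/8) = 7/24.
The weights sum to 5/8.
So P(the pea under cup 2 | the dealer opened cup 1) = (1/3) / (5/8) = 8/15.

8/15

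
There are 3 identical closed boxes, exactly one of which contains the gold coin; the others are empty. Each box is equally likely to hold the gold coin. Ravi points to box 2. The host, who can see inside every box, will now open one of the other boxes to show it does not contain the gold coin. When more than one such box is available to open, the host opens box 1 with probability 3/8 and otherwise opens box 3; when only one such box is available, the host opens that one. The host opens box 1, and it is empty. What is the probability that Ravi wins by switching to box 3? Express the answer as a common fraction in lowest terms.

Condition on the true location of the gold coin.
If it is in box 1 (prior 1/3): the host opened box 1, so this case is ruled out; weight (1/3)·0 = 0.
If it is in box 2 (prior 1/3): box 1 is available, opened with probability 3/8; weight (1/3)·(3/8) = 1/8.
If it is in box 3 (prior 1/3): only box 1 is available, probability 1; weight (1/3)·1 = 1/3.
The weights sum to 11/24.
So P(the gold coin in box 3 | the host opened box 1) = (1/3) / (11/24) = 8/11.

8/11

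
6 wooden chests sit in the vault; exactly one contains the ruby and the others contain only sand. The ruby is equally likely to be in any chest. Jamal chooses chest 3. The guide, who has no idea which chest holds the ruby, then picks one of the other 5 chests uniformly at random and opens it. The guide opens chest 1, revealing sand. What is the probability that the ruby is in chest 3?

Because the guide chose which chest to open without knowing where the ruby is, the choice is independent of the prize location. Learning that chest 1 does not hold the ruby simply rules out that one location and leaves the remaining 5 chests still equally likely by symmetry.
So P(the ruby in chest 3) = 1/5.

1/5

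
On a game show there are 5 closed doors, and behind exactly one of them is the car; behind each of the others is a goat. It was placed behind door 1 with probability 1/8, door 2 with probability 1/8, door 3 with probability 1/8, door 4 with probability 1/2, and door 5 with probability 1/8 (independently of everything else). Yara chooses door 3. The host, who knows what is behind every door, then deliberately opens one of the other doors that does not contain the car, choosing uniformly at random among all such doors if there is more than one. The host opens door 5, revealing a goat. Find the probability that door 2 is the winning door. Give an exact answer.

Condition on the true location of the car.
If it is behind either of doors 1 and 2 (prior 1/8 each): the host has 3 equally likely choices, so probability 1/3; weight (1/8)·(1/3) = 1/24 each.
If it is behind door 3 (prior 1/8): the host has 4 equally likely choices, so probability 1/4; weight (1/8)·(1/4) = 1/32.
If it is behind door 4 (prior 1/2): the host has 3 equally likely choices, so probability 1/3; weight (1/2)·(1/3) = 1/6.
If it is behind door 5 (prior 1/8): the host opened door 5, so this case is ruled out; weight (1/8)·0 = 0.
The weights sum to 9/32.
So P(the car behind door 2 | the host opened door 5) = (1/24) / (9/32) = 4/27.

4/27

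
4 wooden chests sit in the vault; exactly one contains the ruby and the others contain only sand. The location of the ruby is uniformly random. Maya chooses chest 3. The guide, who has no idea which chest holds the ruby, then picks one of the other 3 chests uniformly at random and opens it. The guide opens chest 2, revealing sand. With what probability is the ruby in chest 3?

1/3

Because the guide chose which chest to open without knowing where the ruby is, the choice is independent of the prize location. Learning that chest 2 does not hold the ruby simply rules out that one location and leaves the remaining 3 chests still equally likely by symmetry.
So P(the ruby in chest 3) = 1/3.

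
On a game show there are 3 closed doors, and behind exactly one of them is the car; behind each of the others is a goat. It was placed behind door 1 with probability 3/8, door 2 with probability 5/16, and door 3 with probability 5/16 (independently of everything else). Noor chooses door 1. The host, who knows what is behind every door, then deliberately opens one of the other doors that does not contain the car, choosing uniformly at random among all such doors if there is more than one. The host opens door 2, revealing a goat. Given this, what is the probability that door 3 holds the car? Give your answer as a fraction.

Apply Bayes' rule, conditioning on where the car actually is.
If it is behind door 1 (prior 3/8): the host has 2 equally likely choices, so probability 1/2; weight (3/8)·(1/2) = 3/16.
If it is behind door 2 (prior 5/16): the host opened door 2, so this case is ruled out; weight (5/16)·0 = 0.
If it is behind door 3 (prior 5/16): the host has no choice, probability 1; weight (5/16)·1 = 5/16.
The weights sum to 1/2.
So P(the car behind door 3 | the host opened door 2) = (5/16) / (1/2) = 5/8.

5/8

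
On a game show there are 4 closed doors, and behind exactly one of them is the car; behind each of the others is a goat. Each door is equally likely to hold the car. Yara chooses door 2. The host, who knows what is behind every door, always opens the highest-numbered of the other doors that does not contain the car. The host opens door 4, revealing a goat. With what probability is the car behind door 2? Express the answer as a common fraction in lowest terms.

Consider each possible location of the car in turn.
If it is behind any of doors 1, 2, and 3 (prior 1/4 each): door 4 is the highest-numbered option available, probability 1; weight (1/4)·1 = 1/4 each.
If it is behind door 4 (prior 1/4): the host opened door 4, so this case is ruled out; weight (1/4)·0 = 0.
The weights sum to 3/4.
So P(the car behind door 2 | the host opened door 4) = (1/4) / (3/4) = 1/3.

1/3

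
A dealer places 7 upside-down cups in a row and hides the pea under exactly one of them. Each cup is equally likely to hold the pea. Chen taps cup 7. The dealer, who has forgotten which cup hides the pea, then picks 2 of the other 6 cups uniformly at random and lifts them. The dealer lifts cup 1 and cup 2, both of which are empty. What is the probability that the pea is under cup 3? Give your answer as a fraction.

Consider each possible location of the pea in turn.
If it is under either of cups 1 and 2 (prior 1/7 each): that cup was opened and seen not to hold the prize — ruled out; weight (1/7)·0 = 0 each.
If it is under any of cups 3, 4, 5, 6, and 7 (prior 1/7 each): the dealer picks exactly this set with probability 1/15 regardless, and none is the prize; weight (1/7)·(1/15) = 1/105 each.
The weights sum to 1/21.
So P(the pea under cup 3 | the dealer opened cup 1 and cup 2) = (1/105) / (1/21) = 1/5.

1/5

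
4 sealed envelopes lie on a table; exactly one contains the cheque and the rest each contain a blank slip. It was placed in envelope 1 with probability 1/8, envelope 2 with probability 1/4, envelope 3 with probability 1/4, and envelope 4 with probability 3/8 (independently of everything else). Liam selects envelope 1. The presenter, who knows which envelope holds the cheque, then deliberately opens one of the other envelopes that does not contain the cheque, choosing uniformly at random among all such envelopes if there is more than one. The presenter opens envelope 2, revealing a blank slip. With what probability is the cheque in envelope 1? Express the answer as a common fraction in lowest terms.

Consider each possible location of the cheque in turn.
If it is in envelope 1 (prior 1/8): the presenter has 3 equally likely choices, so probability 1/3; weight (1/8)·(1/3) = 1/24.
If it is in envelope 2 (prior 1/4): the presenter opened envelope 2, so this case is ruled out; weight (1/4)·0 = 0.
If it is in envelope 3 (prior 1/4): the presenter has 2 equally likely choices, so probability 1/2; weight (1/4)·(1/2) = 1/8.
If it is in envelope 4 (prior 3/8): the presenter has 2 equally likely choices, so probability 1/2; weight (3/8)·(1/2) = 3/16.
The weights sum to 17/48.
So P(the cheque in envelope 1 | the presenter opened envelope 2) = (1/24) / (17/48) = 2/17.

2/17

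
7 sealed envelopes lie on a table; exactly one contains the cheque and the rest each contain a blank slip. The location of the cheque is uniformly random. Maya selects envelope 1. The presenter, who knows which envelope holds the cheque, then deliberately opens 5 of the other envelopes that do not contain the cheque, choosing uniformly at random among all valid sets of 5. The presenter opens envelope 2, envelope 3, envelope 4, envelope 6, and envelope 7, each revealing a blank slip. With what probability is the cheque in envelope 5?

6/7

Consider each possible location of the cheque in turn.
If it is in envelope 1 (prior 1/7): the presenter has 6 equally likely choices, so probability 1/6; weight (1/7)·(1/6) = 1/42.
If it is in any of envelopes 2, 3, 4, 6, and 7 (prior 1/7 each): that envelope was opened and seen not to hold the prize — ruled out; weight (1/7)·0 = 0 each.
If it is in envelope 5 (prior 1/7): the presenter has no choice, probability 1; weight (1/7)·1 = 1/7.
The weights sum to 1/6.
So P(the cheque in envelope 5 | the presenter opened envelope 2, envelope 3, envelope 4, envelope 6, and envelope 7) = (1/7) / (1/6) = 6/7.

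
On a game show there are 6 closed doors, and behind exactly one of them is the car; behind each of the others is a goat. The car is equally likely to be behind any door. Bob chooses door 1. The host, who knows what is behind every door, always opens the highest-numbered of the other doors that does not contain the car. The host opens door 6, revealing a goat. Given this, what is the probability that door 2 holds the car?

1/5

Condition on the true location of the car.
If it is behind any of doors 1, 2, 3, 4, and 5 (prior 1/6 each): door 6 is the highest-numbered option available, probability 1; weight (1/6)·1 = 1/6 each.
If it is behind door 6 (prior 1/6): the host opened door 6, so this case is ruled out; weight (1/6)·0 = 0.
The weights sum to 5/6.
So P(the car behind door 2 | the host opened door 6) = (1/6) / (5/6) = 1/5.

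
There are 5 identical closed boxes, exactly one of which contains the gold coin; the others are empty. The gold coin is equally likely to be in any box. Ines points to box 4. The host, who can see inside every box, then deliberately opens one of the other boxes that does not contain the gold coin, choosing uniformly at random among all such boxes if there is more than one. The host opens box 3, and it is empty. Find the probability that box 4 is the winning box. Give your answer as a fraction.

Condition on the true location of the gold coin.
If it is in any of boxes 1, 2, and 5 (prior 1/5 each): the host has 3 equally likely choices, so probability 1/3; weight (1/5)·(1/3) = 1/15 each.
If it is in box 3 (prior 1/5): the host opened box 3, so this case is ruled out; weight (1/5)·0 = 0.
If it is in box 4 (prior 1/5): the host has 4 equally likely choices, so probability 1/4; weight (1/5)·(1/4) = 1/20.
The weights sum to 1/4.
So P(the gold coin in box 4 | the host opened box 3) = (1/20) / (1/4) = 1/5.

1/5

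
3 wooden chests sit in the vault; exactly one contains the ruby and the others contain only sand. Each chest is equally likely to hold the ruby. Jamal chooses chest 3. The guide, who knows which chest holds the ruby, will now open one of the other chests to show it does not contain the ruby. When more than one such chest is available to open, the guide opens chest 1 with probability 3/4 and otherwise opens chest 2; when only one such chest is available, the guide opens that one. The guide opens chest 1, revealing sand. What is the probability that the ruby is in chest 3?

Condition on the true location of the ruby.
If it is in chest 1 (prior 1/3): the guide opened chest 1, so this case is ruled out; weight (1/3)·0 = 0.
If it is in chest 2 (prior 1/3): only chest 1 is available, probability 1; weight (1/3)·1 = 1/3.
If it is in chest 3 (prior 1/3): chest 1 is available, opened with probability 3/4; weight (1/3)·(3/4) = 1/4.
The weights sum to 7/12.
So P(the ruby in chest 3 | the guide opened chest 1) = (1/4) / (7/12) = 3/7.

3/7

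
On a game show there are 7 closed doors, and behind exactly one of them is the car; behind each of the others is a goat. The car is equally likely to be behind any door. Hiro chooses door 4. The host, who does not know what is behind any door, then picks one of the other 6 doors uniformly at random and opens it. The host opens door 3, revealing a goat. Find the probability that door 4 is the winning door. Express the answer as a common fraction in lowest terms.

Because the host chose which door to open without knowing where the car is, the choice is independent of the prize location. Learning that door 3 does not hold the car simply rules out that one location and leaves the remaining 6 doors still equally likely by symmetry.
So P(the car behind door 4) = 1/6.

1/6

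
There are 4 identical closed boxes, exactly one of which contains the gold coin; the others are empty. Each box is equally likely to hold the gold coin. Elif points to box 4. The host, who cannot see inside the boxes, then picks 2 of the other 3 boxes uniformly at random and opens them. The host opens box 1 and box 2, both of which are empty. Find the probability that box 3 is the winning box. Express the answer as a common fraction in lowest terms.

1/2

Condition on the true location of the gold coin.
If it is in either of boxes 1 and 2 (prior 1/4 each): that box was opened and seen not to hold the prize — ruled out; weight (1/4)·0 = 0 each.
If it is in either of boxes 3 and 4 (prior 1/4 each): the host picks exactly this set with probability 1/3 regardless, and none is the prize; weight (1/4)·(1/3) = 1/12 each.
The weights sum to 1/6.
So P(the gold coin in box 3 | the host opened box 1 and box 2) = (1/12) / (1/6) = 1/2.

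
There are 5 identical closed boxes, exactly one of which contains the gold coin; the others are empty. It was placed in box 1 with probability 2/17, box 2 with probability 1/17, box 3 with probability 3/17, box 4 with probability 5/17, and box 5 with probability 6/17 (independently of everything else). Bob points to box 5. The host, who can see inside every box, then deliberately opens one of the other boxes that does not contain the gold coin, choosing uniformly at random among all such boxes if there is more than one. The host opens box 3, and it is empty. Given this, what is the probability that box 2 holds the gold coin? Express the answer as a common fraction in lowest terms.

2/25

Condition on the true location of the gold coin.
If it is in box 1 (prior 2/17): the host has 3 equally likely choices, so probability 1/3; weight (2/17)·(1/3) = 2/51.
If it is in box 2 (prior 1/17): the host has 3 equally likely choices, so probability 1/3; weight (1/17)·(1/3) = 1/51.
If it is in box 3 (prior 3/17): the host opened box 3, so this case is ruled out; weight (3/17)·0 = 0.
If it is in box 4 (prior 5/17): the host has 3 equally likely choices, so probability 1/3; weight (5/17)·(1/3) = 5/51.
If it is in box 5 (prior 6/17): the host has 4 equally likely choices, so probability 1/4; weight (6/17)·(1/4) = 3/34.
The weights sum to 25/102.
So P(the gold coin in box 2 | the host opened box 3) = (1/51) / (25/102) = 2/25.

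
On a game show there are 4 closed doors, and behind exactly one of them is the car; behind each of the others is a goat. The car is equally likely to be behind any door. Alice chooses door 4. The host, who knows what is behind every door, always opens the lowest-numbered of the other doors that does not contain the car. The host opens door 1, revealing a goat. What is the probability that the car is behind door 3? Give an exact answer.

Consider each possible location of the car in turn.
If it is behind door 1 (prior 1/4): the host opened door 1, so this case is ruled out; weight (1/4)·0 = 0.
If it is behind any of doors 2, 3, and 4 (prior 1/4 each): door 1 is the lowest-numbered option available, probability 1; weight (1/4)·1 = 1/4 each.
The weights sum to 3/4.
So P(the car behind door 3 | the host opened door 1) = (1/4) / (3/4) = 1/3.

1/3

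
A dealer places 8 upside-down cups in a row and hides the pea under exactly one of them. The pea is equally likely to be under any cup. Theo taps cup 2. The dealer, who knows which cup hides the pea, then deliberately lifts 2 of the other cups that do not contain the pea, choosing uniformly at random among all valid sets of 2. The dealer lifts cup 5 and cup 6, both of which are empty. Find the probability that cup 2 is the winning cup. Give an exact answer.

1/8

Condition on the true location of the pea.
If it is under any of cups 1, 3, 4, 7, and 8 (prior 1/8 each): the dealer has 15 equally likely choices, so probability 1/15; weight (1/8)·(1/15) = 1/120 each.
If it is under cup 2 (prior 1/8): the dealer has 21 equally likely choices, so probability 1/21; weight (1/8)·(1/21) = 1/168.
If it is under either of cups 5 and 6 (prior 1/8 each): that cup was opened and seen not to hold the prize — ruled out; weight (1/8)·0 = 0 each.
The weights sum to 1/21.
So P(the pea under cup 2 | the dealer opened cup 5 and cup 6) = (1/168) / (1/21) = 1/8.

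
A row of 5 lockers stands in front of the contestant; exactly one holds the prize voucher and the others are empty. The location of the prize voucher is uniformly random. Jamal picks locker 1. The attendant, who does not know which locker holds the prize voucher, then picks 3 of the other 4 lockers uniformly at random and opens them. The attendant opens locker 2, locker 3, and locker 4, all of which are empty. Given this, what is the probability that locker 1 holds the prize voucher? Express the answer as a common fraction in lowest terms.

Consider each possible location of the prize voucher in turn.
If it is in either of lockers 1 and 5 (prior 1/5 each): the attendant picks exactly this set with probability 1/4 regardless, and none is the prize; weight (1/5)·(1/4) = 1/20 each.
If it is in any of lockers 2, 3, and 4 (prior 1/5 each): that locker was opened and seen not to hold the prize — ruled out; weight (1/5)·0 = 0 each.
The weights sum to 1/10.
So P(the prize voucher in locker 1 | the attendant opened locker 2, locker 3, and locker 4) = (1/20) / (1/10) = 1/2.

1/2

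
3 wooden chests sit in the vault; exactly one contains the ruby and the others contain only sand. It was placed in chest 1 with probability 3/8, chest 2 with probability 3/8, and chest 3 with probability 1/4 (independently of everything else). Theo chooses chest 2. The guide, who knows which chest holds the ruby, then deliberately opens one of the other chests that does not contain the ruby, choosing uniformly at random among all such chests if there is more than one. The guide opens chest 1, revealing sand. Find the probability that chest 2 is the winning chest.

3/7

Consider each possible location of the ruby in turn.
If it is in chest 1 (prior 3/8): the guide opened chest 1, so this case is ruled out; weight (3/8)·0 = 0.
If it is in chest 2 (prior 3/8): the guide has 2 equally likely choices, so probability 1/2; weight (3/8)·(1/2) = 3/16.
If it is in chest 3 (prior 1/4): the guide has no choice, probability 1; weight (1/4)·1 = 1/4.
The weights sum to 7/16.
So P(the ruby in chest 2 | the guide opened chest 1) = (3/16) / (7/16) = 3/7.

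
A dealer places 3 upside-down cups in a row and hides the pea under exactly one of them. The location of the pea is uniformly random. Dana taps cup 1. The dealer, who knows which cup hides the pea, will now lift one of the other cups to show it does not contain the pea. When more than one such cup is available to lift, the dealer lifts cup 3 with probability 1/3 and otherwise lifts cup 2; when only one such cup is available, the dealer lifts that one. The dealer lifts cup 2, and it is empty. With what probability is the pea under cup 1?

2/5

Consider each possible location of the pea in turn.
If it is under cup 1 (prior 1/3): cup 3 is available but not opened, probability 2/3; weight (1/3)·(2/3) = 2/9.
If it is under cup 2 (prior 1/3): the dealer opened cup 2, so this case is ruled out; weight (1/3)·0 = 0.
If it is under cup 3 (prior 1/3): only cup 2 is available, probability 1; weight (1/3)·1 = 1/3.
The weights sum to 5/9.
So P(the pea under cup 1 | the dealer opened cup 2) = (2/9) / (5/9) = 2/5.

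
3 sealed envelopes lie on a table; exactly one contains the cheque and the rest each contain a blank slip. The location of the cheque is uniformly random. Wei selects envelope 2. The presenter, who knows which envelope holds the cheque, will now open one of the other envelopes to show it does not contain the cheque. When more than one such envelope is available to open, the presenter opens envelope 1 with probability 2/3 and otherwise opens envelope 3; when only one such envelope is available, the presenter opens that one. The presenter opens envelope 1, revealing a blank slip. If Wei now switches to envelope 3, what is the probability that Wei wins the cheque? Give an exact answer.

Apply Bayes' rule, conditioning on where the cheque actually is.
If it is in envelope 1 (prior 1/3): the presenter opened envelope 1, so this case is ruled out; weight (1/3)·0 = 0.
If it is in envelope 2 (prior 1/3): envelope 1 is available, opened with probability 2/3; weight (1/3)·(2/3) = 2/9.
If it is in envelope 3 (prior 1/3): only envelope 1 is available, probability 1; weight (1/3)·1 = 1/3.
The weights sum to 5/9.
So P(the cheque in envelope 3 | the presenter opened envelope 1) = (1/3) / (5/9) = 3/5.

3/5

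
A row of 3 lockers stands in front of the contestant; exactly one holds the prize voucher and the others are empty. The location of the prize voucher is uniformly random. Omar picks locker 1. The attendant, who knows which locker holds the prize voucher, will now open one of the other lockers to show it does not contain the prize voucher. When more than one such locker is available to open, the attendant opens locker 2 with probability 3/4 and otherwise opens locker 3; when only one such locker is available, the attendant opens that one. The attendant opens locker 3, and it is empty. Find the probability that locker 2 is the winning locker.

Consider each possible location of the prize voucher in turn.
If it is in locker 1 (prior 1/3): locker 2 is available but not opened, probability 1/4; weight (1/3)·(1/4) = 1/12.
If it is in locker 2 (prior 1/3): only locker 3 is available, probability 1; weight (1/3)·1 = 1/3.
If it is in locker 3 (prior 1/3): the attendant opened locker 3, so this case is ruled out; weight (1/3)·0 = 0.
The weights sum to 5/12.
So P(the prize voucher in locker 2 | the attendant opened locker 3) = (1/3) / (5/12) = 4/5.

4/5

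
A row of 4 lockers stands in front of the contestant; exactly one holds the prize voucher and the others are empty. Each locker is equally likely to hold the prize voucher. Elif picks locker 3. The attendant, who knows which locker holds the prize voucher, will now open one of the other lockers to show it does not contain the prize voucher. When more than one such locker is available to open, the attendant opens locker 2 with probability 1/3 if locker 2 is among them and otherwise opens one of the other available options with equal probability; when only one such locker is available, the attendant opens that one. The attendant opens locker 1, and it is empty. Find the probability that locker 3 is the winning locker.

2/9

Consider each possible location of the prize voucher in turn.
If it is in locker 1 (prior 1/4): the attendant opened locker 1, so this case is ruled out; weight (1/4)·0 = 0.
If it is in locker 2 (prior 1/4): locker 2 holds the prize so is unavailable; the attendant chooses uniformly among the 2 others, probability 1/2; weight (1/4)·(1/2) = 1/8.
If it is in locker 3 (prior 1/4): locker 2 is available but not opened; locker 1 gets probability (1 − 1/3)/2 = 1/3; weight (1/4)·(1/3) = 1/12.
If it is in locker 4 (prior 1/4): locker 2 is available but not opened, probability 2/3; weight (1/4)·(2/3) = 1/6.
The weights sum to 3/8.
So P(the prize voucher in locker 3 | the attendant opened locker 1) = (1/12) / (3/8) = 2/9.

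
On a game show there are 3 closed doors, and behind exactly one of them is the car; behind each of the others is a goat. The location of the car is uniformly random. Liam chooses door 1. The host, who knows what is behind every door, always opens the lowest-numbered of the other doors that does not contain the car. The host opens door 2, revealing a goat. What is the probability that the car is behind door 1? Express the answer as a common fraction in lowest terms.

Apply Bayes' rule, conditioning on where the car actually is.
If it is behind either of doors 1 and 3 (prior 1/3 each): door 2 is the lowest-numbered option available, probability 1; weight (1/3)·1 = 1/3 each.
If it is behind door 2 (prior 1/3): the host opened door 2, so this case is ruled out; weight (1/3)·0 = 0.
The weights sum to 2/3.
So P(the car behind door 1 | the host opened door 2) = (1/3) / (2/3) = 1/2.

1/2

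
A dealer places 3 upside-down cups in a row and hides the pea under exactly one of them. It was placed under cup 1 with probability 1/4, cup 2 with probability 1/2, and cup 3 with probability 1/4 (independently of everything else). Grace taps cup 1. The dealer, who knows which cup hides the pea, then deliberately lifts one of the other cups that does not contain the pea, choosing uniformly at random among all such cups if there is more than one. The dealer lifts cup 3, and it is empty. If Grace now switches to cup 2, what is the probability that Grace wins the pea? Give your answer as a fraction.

Apply Bayes' rule, conditioning on where the pea actually is.
If it is under cup 1 (prior 1/4): the dealer has 2 equally likely choices, so probability 1/2; weight (1/4)·(1/2) = 1/8.
If it is under cup 2 (prior 1/2): the dealer has no choice, probability 1; weight (1/2)·1 = 1/2.
If it is under cup 3 (prior 1/4): the dealer opened cup 3, so this case is ruled out; weight (1/4)·0 = 0.
The weights sum to 5/8.
So P(the pea under cup 2 | the dealer opened cup 3) = (1/2) / (5/8) = 4/5.

4/5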